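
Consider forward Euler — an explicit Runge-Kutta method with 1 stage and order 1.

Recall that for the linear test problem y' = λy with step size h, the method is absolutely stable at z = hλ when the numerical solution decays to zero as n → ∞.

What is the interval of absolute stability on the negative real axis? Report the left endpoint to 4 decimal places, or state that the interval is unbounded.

With y'=λy (z=hλ):
  order 1, 1-stage ⇒ R(z)=1+z
  (e.g. R(-0.79)=0.21000, |R|=0.21000)

Solve |R(x)|<1 on ℝ⁻.
x=-0.79: |R|=0.2100
|R(-1.75)|=0.7500 |R(-0.93)|=0.0700 |R(-0.58)|=0.4200
Bisect:
  x_lo=-2.7838 |R|=1.7838  x_hi=-0.3565 |R|=0.6435
  mid=-1.57017 |R|=0.57017 →hi
  mid=-2.17699 |R|=1.17699 →lo
  mid=-1.87358 |R|=0.87358 →hi
  mid=-2.02529 |R|=1.02529 →lo
  mid=-1.94943 |R|=0.94943 →hi
  mid=-1.98736 |R|=0.98736 →hi
  mid=-2.00632 |R|=1.00632 →lo
  mid=-1.99684 |R|=0.99684 →hi
  mid=-2.00158 |R|=1.00158 →lo
  mid=-1.99921 |R|=0.99921 →hi
  ...
  [-2.00010,-1.99995] ⇒ x*=-2.0000
Stable set (-2.0000, 0).

z∈(-2.0000,0).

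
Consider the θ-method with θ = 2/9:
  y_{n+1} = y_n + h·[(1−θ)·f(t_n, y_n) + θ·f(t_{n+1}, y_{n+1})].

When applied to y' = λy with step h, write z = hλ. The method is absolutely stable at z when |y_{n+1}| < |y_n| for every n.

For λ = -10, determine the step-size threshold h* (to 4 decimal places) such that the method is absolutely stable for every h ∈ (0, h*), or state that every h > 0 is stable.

With y'=λy (z=hλ):
  y_{n+1} = y_n + z·[7/9·y_n + 2/9·y_{n+1}] ⇒ (1 − 2/9z)y_{n+1} = (1 + 7/9z)y_n
  ⇒ R(z) = (1 + 7/9z)/(1 − 2/9z).

Boundary: |R(x)|=1, x<0.
x=-1.17: |R|=0.0714
R=−1: 1+7/9x = −1+2/9x ⇒ -5/9x=2 ⇒ x=2/(-5/9)=-3.6000
Confirm numerically:
  x=-2.601: |R|=0.64829 <1
  x=-2.215: |R|=0.48436 <1
  x=-1.605: |R|=0.18305 <1
  x=-3.879: |R|=1.08324 >1
  x=-3.831: |R|=1.06932 >1
  x=-3.682: |R|=1.02505 >1
So |R|<1 on (-3.6000, 0).

(-3.6000,0); λ=-10 ⇒ h* = (18/5)/10 = 0.3600.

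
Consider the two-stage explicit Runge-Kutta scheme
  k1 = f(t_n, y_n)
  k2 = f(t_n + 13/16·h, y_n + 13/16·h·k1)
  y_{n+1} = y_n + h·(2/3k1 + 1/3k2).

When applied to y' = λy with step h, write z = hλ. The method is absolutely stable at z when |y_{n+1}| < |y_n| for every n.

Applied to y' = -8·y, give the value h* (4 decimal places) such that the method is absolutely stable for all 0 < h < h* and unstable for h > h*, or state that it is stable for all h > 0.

(-3.6923,0); λ=-8 ⇒ h* = (48/13)/8 = 0.4615.

With y'=λy (z=hλ):
  k1=λy_n ⇒ h·k1=z·y_n;  k2=λ(1+13/16z)y_n ⇒ h·k2=z(1+13/16z)y_n
  y_{n+1}/y_n = 1 + 2/3z + 1/3z(1+13/16z) = 1 + z + 13/48z²
  so R(z) = 1 + z + 13/48z².

Solve |R(x)|<1 on ℝ⁻.
x=-0.67: |R|=0.4516
R=1: x+13/48x²=0 ⇒ x=−48/13=-3.6923; min R=1−1/(4·13/48)=0.0769>−1
Confirm numerically:
  x=-3.621: |R|=0.93007 <1
  x=-3.538: |R|=0.85214 <1
  x=-3.512: |R|=0.82850 <1
  x=-1.496: |R|=0.11013 <1
  x=-4.015: |R|=1.35089 >1
  x=-3.939: |R|=1.26317 >1
  x=-3.833: |R|=1.14605 >1
So |R|<1 on (-3.6923, 0).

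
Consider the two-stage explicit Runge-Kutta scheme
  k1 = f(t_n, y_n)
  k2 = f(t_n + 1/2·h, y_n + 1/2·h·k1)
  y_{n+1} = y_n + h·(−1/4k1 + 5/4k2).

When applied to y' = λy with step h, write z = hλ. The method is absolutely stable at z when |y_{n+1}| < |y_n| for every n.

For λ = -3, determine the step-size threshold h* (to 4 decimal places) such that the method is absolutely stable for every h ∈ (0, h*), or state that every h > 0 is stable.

Set f=λy, z=hλ:
  k1=λy_n ⇒ h·k1=z·y_n;  k2=λ(1+1/2z)y_n ⇒ h·k2=z(1+1/2z)y_n
  y_{n+1}/y_n = 1 − 1/4z + 5/4z(1+1/2z) = 1 + z + 5/8z²
  R(z) = 1 + z + 5/8z².

Need |R(x)|<1, x<0.
x=-1.01: |R|=0.6276
R=1: x+5/8x²=0 ⇒ x=−8/5=-1.6000; min R=1−1/(4·5/8)=0.6000>−1
Confirm numerically:
  x=-1.473: |R|=0.88308 <1
  x=-0.994: |R|=0.62352 <1
  x=-0.843: |R|=0.60116 <1
  x=-2.125: |R|=1.69727 >1
  x=-1.989: |R|=1.48358 >1
Interval (-1.6000, 0).

(-1.6000,0); λ=-3 ⇒ h* = (8/5)/3 = 0.5333.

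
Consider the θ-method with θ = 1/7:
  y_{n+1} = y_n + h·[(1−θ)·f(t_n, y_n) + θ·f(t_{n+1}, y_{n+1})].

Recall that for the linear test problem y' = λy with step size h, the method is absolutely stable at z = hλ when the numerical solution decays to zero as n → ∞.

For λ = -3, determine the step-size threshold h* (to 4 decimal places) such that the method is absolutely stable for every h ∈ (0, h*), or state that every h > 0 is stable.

(-2.8000,0); λ=-3 ⇒ h* = (14/5)/3 = 0.9333.

On y'=λy, z=hλ:
  y_{n+1} = y_n + z·[6/7·y_n + 1/7·y_{n+1}] ⇒ (1 − 1/7z)y_{n+1} = (1 + 6/7z)y_n
  ⇒ R(z) = (1 + 6/7z)/(1 − 1/7z).

Find x<0 with |R(x)|<1.
x=-1.15: |R|=0.0123
R=−1: 1+6/7x = −1+1/7x ⇒ -5/7x=2 ⇒ x=2/(-5/7)=-2.8000
Confirm numerically:
  x=-2.722: |R|=0.95988 <1
  x=-2.644: |R|=0.91912 <1
  x=-2.590: |R|=0.89051 <1
  x=-1.225: |R|=0.04255 <1
  x=-3.202: |R|=1.19702 >1
  x=-3.089: |R|=1.14323 >1
So |R|<1 on (-2.8000, 0).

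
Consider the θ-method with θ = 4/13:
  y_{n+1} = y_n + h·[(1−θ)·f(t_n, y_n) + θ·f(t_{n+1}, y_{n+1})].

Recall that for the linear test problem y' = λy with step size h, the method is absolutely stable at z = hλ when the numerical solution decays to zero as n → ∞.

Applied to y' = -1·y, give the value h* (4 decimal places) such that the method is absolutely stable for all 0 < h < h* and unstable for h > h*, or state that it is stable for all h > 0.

On y'=λy, z=hλ:
  y_{n+1} = y_n + z·[9/13·y_n + 4/13·y_{n+1}] ⇒ (1 − 4/13z)y_{n+1} = (1 + 9/13z)y_n
  R(z) = (1 + 9/13z)/(1 − 4/13z).

Solve |R(x)|<1 on ℝ⁻.
x=-1.68: |R|=0.1075
R=−1: 1+9/13x = −1+4/13x ⇒ -5/13x=2 ⇒ x=2/(-5/13)=-5.2000
Confirm numerically:
  x=-4.760: |R|=0.93134 <1
  x=-3.505: |R|=0.68634 <1
  x=-2.400: |R|=0.38053 <1
  x=-5.776: |R|=1.07977 >1
  x=-5.471: |R|=1.03884 >1
  x=-5.252: |R|=1.00765 >1
Interval (-5.2000, 0).

(-5.2000,0); λ=-1 ⇒ h* = (26/5)/1 = 5.2000.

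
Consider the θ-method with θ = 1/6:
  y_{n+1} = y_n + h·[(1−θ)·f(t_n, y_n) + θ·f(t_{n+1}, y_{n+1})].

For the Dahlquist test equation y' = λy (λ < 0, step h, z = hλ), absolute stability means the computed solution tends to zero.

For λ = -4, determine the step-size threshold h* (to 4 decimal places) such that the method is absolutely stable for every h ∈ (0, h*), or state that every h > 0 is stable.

With y'=λy (z=hλ):
  y_{n+1} = y_n + z·[5/6·y_n + 1/6·y_{n+1}] ⇒ (1 − 1/6z)y_{n+1} = (1 + 5/6z)y_n
  ⇒ R(z) = (1 + 5/6z)/(1 − 1/6z).

Boundary: |R(x)|=1, x<0.
x=-1.68: |R|=0.3125
R=−1: 1+5/6x = −1+1/6x ⇒ -2/3x=2 ⇒ x=2/(-2/3)=-3.0000
Confirm numerically:
  x=-2.751: |R|=0.88618 <1
  x=-2.685: |R|=0.85492 <1
  x=-1.771: |R|=0.36739 <1
  x=-1.295: |R|=0.06511 <1
  x=-3.595: |R|=1.24805 >1
  x=-3.323: |R|=1.13858 >1
  x=-3.149: |R|=1.06514 >1
So |R|<1 on (-3.0000, 0).

(-3.0000,0); λ=-4 ⇒ h* = (3)/4 = 0.7500.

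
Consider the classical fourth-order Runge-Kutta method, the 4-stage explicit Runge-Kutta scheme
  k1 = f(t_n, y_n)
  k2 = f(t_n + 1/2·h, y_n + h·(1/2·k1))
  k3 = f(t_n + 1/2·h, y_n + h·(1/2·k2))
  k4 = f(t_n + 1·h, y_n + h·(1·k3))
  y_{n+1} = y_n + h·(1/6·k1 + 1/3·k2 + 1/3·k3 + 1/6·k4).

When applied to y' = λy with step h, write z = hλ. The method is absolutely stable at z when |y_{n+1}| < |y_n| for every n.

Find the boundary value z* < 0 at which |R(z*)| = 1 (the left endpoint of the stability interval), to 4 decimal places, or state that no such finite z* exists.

left endpoint -2.7853.

With y'=λy (z=hλ):
  order 4, 4-stage ⇒ R(z)=1+z+z^2/2+z^3/6+z^4/24
  (e.g. R(-1.28)=0.30152, |R|=0.30152)

Need |R(x)|<1, x<0.
x=-1.28: |R|=0.3015
|R(-2.02)|=0.3402 |R(-1.65)|=0.2714 |R(-1.33)|=0.2927
Bisect:
  x_lo=-3.4180 |R|=2.4549  x_hi=-0.0639 |R|=0.9381
  mid=-1.74093 |R|=0.27782 →hi
  mid=-2.57945 |R|=0.73149 →hi
  mid=-2.99871 |R|=1.37242 →lo
  mid=-2.78908 |R|=1.00573 →lo
  mid=-2.68427 |R|=0.85806 →hi
  mid=-2.73667 |R|=0.92914 →hi
  mid=-2.76288 |R|=0.96673 →hi
  ...
  [-2.78540,-2.78519] ⇒ x*=-2.7853
Interval (-2.7853, 0).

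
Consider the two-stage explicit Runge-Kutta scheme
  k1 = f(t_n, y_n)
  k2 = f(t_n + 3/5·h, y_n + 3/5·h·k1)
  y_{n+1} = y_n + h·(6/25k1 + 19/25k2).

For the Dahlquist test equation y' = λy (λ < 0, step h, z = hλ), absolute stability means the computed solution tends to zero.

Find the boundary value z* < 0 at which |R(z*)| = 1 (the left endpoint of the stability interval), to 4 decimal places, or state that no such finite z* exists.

z* = -2.1930.

With y'=λy (z=hλ):
  k1=λy_n ⇒ h·k1=z·y_n;  k2=λ(1+3/5z)y_n ⇒ h·k2=z(1+3/5z)y_n
  y_{n+1}/y_n = 1 + 6/25z + 19/25z(1+3/5z) = 1 + z + 57/125z²
  R(z) = 1 + z + 57/125z².

Need |R(x)|<1, x<0.
x=-0.54: |R|=0.5930
R=1: x+57/125x²=0 ⇒ x=−125/57=-2.1930; min R=1−1/(4·57/125)=0.4518>−1
Confirm numerically:
  x=-1.899: |R|=0.74543 <1
  x=-1.888: |R|=0.73743 <1
  x=-1.490: |R|=0.52237 <1
  x=-2.704: |R|=1.63010 >1
  x=-2.317: |R|=1.13103 >1
So |R|<1 on (-2.1930, 0).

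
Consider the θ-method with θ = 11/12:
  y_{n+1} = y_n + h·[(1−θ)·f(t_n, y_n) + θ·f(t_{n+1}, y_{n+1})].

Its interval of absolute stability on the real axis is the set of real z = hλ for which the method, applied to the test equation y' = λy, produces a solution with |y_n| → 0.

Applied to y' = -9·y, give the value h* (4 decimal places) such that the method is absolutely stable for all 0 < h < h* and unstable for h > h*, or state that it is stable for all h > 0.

On y'=λy, z=hλ:
  y_{n+1} = y_n + z·[1/12·y_n + 11/12·y_{n+1}] ⇒ (1 − 11/12z)y_{n+1} = (1 + 1/12z)y_n
  so R(z) = (1 + 1/12z)/(1 − 11/12z).

Boundary: |R(x)|=1, x<0.
x=-1.37: |R|=0.3927
x=-2: |R|=0.2941
x=-10: |R|=0.0164
x=-100: |R|=0.0791
θ=11/12≥1/2 ⇒ |1+1/12x|<|1−11/12x| ∀x<0 ⇒ interval (−∞,0).

interval (−∞, 0). Any h>0 works for λ=-9.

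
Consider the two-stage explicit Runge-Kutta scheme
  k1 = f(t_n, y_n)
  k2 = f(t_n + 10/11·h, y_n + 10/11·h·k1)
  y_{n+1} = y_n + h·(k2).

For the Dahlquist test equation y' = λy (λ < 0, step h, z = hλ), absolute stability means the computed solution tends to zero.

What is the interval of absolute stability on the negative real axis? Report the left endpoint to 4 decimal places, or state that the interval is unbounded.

On y'=λy, z=hλ:
  k1=λy_n ⇒ h·k1=z·y_n;  k2=λ(1+10/11z)y_n ⇒ h·k2=z(1+10/11z)y_n
  y_{n+1}/y_n = 1 + z(1+10/11z) = 1 + z + 10/11z²
  R(z) = 1 + z + 10/11z².

Solve |R(x)|<1 on ℝ⁻.
x=-1.2: |R|=1.1091
R=1: x+10/11x²=0 ⇒ x=−11/10=-1.1000; min R=1−1/(4·10/11)=0.7250>−1
Confirm numerically:
  x=-1.078: |R|=0.97844 <1
  x=-1.043: |R|=0.94595 <1
  x=-0.970: |R|=0.88536 <1
  x=-0.661: |R|=0.73620 <1
  x=-1.426: |R|=1.42261 >1
  x=-1.278: |R|=1.20680 >1
So |R|<1 on (-1.1000, 0).

z∈(-1.1000,0).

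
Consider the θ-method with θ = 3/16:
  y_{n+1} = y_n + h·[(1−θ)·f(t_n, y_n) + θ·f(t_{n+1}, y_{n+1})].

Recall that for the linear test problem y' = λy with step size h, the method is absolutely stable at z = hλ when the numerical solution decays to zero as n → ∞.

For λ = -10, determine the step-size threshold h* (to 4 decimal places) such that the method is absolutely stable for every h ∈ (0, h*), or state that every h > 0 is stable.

(-3.2000,0); λ=-10 ⇒ h* = (16/5)/10 = 0.3200.

Test eqn y'=λy, z=hλ:
  y_{n+1} = y_n + z·[13/16·y_n + 3/16·y_{n+1}] ⇒ (1 − 3/16z)y_{n+1} = (1 + 13/16z)y_n
  Hence R(z) = (1 + 13/16z)/(1 − 3/16z).

Solve |R(x)|<1 on ℝ⁻.
x=-1.65: |R|=0.2601
R=−1: 1+13/16x = −1+3/16x ⇒ -5/8x=2 ⇒ x=2/(-5/8)=-3.2000
Confirm numerically:
  x=-2.914: |R|=0.88441 <1
  x=-2.297: |R|=0.60552 <1
  x=-1.856: |R|=0.37685 <1
  x=-1.315: |R|=0.05490 <1
  x=-3.405: |R|=1.07820 >1
  x=-3.317: |R|=1.04508 >1
  x=-3.220: |R|=1.00779 >1
Interval (-3.2000, 0).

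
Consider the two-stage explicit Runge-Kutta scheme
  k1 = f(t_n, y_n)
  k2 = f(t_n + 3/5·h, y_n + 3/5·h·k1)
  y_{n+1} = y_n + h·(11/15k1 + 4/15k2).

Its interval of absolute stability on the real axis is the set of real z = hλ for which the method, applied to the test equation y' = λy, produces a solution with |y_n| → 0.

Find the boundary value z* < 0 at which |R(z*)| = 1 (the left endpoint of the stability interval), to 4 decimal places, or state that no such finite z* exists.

z* = -6.2500.

On y'=λy, z=hλ:
  k1=λy_n ⇒ h·k1=z·y_n;  k2=λ(1+3/5z)y_n ⇒ h·k2=z(1+3/5z)y_n
  y_{n+1}/y_n = 1 + 11/15z + 4/15z(1+3/5z) = 1 + z + 4/25z²
  Hence R(z) = 1 + z + 4/25z².

Solve |R(x)|<1 on ℝ⁻.
x=-1.31: |R|=0.0354
R=1: x+4/25x²=0 ⇒ x=−25/4=-6.2500; min R=1−1/(4·4/25)=-0.5625>−1
Confirm numerically:
  x=-5.266: |R|=0.17092 <1
  x=-4.016: |R|=0.43548 <1
  x=-3.389: |R|=0.55135 <1
  x=-6.649: |R|=1.42447 >1
  x=-6.475: |R|=1.23310 >1
  x=-6.410: |R|=1.16410 >1
Interval (-6.2500, 0).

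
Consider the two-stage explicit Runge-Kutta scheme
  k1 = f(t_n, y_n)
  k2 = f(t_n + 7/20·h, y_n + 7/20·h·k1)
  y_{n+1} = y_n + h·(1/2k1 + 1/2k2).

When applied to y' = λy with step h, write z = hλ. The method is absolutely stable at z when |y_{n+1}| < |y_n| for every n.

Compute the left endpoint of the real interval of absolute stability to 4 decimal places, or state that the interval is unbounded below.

Set f=λy, z=hλ:
  k1=λy_n ⇒ h·k1=z·y_n;  k2=λ(1+7/20z)y_n ⇒ h·k2=z(1+7/20z)y_n
  y_{n+1}/y_n = 1 + 1/2z + 1/2z(1+7/20z) = 1 + z + 7/40z²
  Hence R(z) = 1 + z + 7/40z².

Boundary: |R(x)|=1, x<0.
x=-1.35: |R|=0.0311
R=1: x+7/40x²=0 ⇒ x=−40/7=-5.7143; min R=1−1/(4·7/40)=-0.4286>−1
Confirm numerically:
  x=-3.667: |R|=0.31379 <1
  x=-3.113: |R|=0.41712 <1
  x=-2.364: |R|=0.38601 <1
  x=-6.260: |R|=1.59783 >1
  x=-6.116: |R|=1.42995 >1
Interval (-5.7143, 0).

z* = -5.7143.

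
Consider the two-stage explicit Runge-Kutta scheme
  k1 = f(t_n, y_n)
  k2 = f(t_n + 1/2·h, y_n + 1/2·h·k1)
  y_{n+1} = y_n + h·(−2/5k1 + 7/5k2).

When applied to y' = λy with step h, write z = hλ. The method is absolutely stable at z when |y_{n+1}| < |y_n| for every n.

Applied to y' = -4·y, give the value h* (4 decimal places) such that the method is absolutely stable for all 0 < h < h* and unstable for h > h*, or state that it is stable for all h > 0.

(-1.4286,0); λ=-4 ⇒ h* = (10/7)/4 = 0.3571.

On y'=λy, z=hλ:
  k1=λy_n ⇒ h·k1=z·y_n;  k2=λ(1+1/2z)y_n ⇒ h·k2=z(1+1/2z)y_n
  y_{n+1}/y_n = 1 − 2/5z + 7/5z(1+1/2z) = 1 + z + 7/10z²
  Hence R(z) = 1 + z + 7/10z².

Solve |R(x)|<1 on ℝ⁻.
x=-0.42: |R|=0.7035
R=1: x+7/10x²=0 ⇒ x=−10/7=-1.4286; min R=1−1/(4·7/10)=0.6429>−1
Confirm numerically:
  x=-0.779: |R|=0.64579 <1
  x=-0.655: |R|=0.64532 <1
  x=-0.644: |R|=0.64632 <1
  x=-1.958: |R|=1.72563 >1
  x=-1.805: |R|=1.47562 >1
  x=-1.473: |R|=1.04581 >1
So |R|<1 on (-1.4286, 0).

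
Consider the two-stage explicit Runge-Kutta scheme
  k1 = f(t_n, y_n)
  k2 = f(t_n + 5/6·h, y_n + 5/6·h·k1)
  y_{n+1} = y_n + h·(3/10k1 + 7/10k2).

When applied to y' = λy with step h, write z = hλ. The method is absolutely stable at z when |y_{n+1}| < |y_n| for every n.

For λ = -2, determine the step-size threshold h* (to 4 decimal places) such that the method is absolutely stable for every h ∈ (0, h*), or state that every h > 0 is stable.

Set f=λy, z=hλ:
  k1=λy_n ⇒ h·k1=z·y_n;  k2=λ(1+5/6z)y_n ⇒ h·k2=z(1+5/6z)y_n
  y_{n+1}/y_n = 1 + 3/10z + 7/10z(1+5/6z) = 1 + z + 7/12z²
  R(z) = 1 + z + 7/12z².

Find x<0 with |R(x)|<1.
x=-1.65: |R|=0.9381
R=1: x+7/12x²=0 ⇒ x=−12/7=-1.7143; min R=1−1/(4·7/12)=0.5714>−1
Confirm numerically:
  x=-1.488: |R|=0.80358 <1
  x=-1.079: |R|=0.60014 <1
  x=-0.924: |R|=0.57404 <1
  x=-2.302: |R|=1.78920 >1
  x=-1.891: |R|=1.19493 >1
Stable set (-1.7143, 0).

(-1.7143,0); λ=-2 ⇒ h* = (12/7)/2 = 0.8571.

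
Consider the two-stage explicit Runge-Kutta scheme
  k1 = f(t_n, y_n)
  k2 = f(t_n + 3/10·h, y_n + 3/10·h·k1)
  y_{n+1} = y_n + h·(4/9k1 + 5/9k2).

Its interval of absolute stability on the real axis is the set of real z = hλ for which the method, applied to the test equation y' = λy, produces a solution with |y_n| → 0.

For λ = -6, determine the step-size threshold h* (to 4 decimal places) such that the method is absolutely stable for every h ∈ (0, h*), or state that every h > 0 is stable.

(-6.0000,0); λ=-6 ⇒ h* = (6)/6 = 1.0000.

On y'=λy, z=hλ:
  k1=λy_n ⇒ h·k1=z·y_n;  k2=λ(1+3/10z)y_n ⇒ h·k2=z(1+3/10z)y_n
  y_{n+1}/y_n = 1 + 4/9z + 5/9z(1+3/10z) = 1 + z + 1/6z²
  so R(z) = 1 + z + 1/6z².

Boundary: |R(x)|=1, x<0.
x=-1.27: |R|=0.0012
R=1: x+1/6x²=0 ⇒ x=−6=-6.0000; min R=1−1/(4·1/6)=-0.5000>−1
Confirm numerically:
  x=-5.709: |R|=0.72311 <1
  x=-4.087: |R|=0.30307 <1
  x=-4.038: |R|=0.32043 <1
  x=-3.370: |R|=0.47718 <1
  x=-6.350: |R|=1.37042 >1
  x=-6.336: |R|=1.35482 >1
Interval (-6.0000, 0).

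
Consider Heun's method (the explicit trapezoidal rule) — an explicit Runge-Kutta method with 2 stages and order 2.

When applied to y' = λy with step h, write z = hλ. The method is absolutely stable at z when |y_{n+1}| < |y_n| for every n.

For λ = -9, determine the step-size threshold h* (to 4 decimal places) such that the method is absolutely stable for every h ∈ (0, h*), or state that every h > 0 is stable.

On y'=λy, z=hλ:
  order 2, 2-stage ⇒ R(z)=1+z+z^2/2
  (e.g. R(-1)=0.50000, |R|=0.50000)

Solve |R(x)|<1 on ℝ⁻.
x=-1: |R|=0.5000
|R(-2.21)|=1.2320 |R(-1.48)|=0.6152 |R(-0.79)|=0.5221
Bisect:
  x_lo=-2.6976 |R|=1.9409  x_hi=-0.1317 |R|=0.8770
  mid=-1.41467 |R|=0.58597 →hi
  mid=-2.05614 |R|=1.05771 →lo
  mid=-1.73540 |R|=0.77041 →hi
  mid=-1.89577 |R|=0.90120 →hi
  mid=-1.97595 |R|=0.97624 →hi
  mid=-2.01604 |R|=1.01617 →lo
  mid=-1.99600 |R|=0.99601 →hi
  ...
  [-2.00007,-1.99991] ⇒ x*=-2.0000
So |R|<1 on (-2.0000, 0).

(-2.0000,0); λ=-9 ⇒ h* = 0.2222.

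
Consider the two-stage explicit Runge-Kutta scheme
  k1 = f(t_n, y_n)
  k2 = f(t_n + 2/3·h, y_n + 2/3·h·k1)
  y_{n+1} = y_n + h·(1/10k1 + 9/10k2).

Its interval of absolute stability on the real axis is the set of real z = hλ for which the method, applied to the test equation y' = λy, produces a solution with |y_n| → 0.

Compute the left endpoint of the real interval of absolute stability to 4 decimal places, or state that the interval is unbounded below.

left endpoint -1.6667.

On y'=λy, z=hλ:
  k1=λy_n ⇒ h·k1=z·y_n;  k2=λ(1+2/3z)y_n ⇒ h·k2=z(1+2/3z)y_n
  y_{n+1}/y_n = 1 + 1/10z + 9/10z(1+2/3z) = 1 + z + 3/5z²
  ⇒ R(z) = 1 + z + 3/5z².

Need |R(x)|<1, x<0.
x=-0.73: |R|=0.5897
R=1: x+3/5x²=0 ⇒ x=−5/3=-1.6667; min R=1−1/(4·3/5)=0.5833>−1
Confirm numerically:
  x=-1.352: |R|=0.74474 <1
  x=-1.106: |R|=0.62794 <1
  x=-1.097: |R|=0.62505 <1
  x=-0.884: |R|=0.58487 <1
  x=-2.121: |R|=1.57818 >1
  x=-1.905: |R|=1.27242 >1
Stable set (-1.6667, 0).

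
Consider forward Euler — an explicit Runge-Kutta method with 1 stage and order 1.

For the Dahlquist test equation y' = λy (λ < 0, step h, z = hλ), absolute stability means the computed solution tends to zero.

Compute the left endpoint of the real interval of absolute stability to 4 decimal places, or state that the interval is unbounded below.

z* = -2.0000.

On y'=λy, z=hλ:
  order 1, 1-stage ⇒ R(z)=1+z
  (e.g. R(-1.08)=-0.08000, |R|=0.08000)

Boundary: |R(x)|=1, x<0.
x=-1.08: |R|=0.0800
|R(-2.37)|=1.3700 |R(-1.89)|=0.8900 |R(-1.83)|=0.8300
Bisect:
  x_lo=-2.8218 |R|=1.8218  x_hi=-0.2552 |R|=0.7448
  mid=-1.53851 |R|=0.53851 →hi
  mid=-2.18015 |R|=1.18015 →lo
  mid=-1.85933 |R|=0.85933 →hi
  mid=-2.01974 |R|=1.01974 →lo
  mid=-1.93954 |R|=0.93954 →hi
  mid=-1.97964 |R|=0.97964 →hi
  mid=-1.99969 |R|=0.99969 →hi
  mid=-2.00972 |R|=1.00972 →lo
  mid=-2.00470 |R|=1.00470 →lo
  mid=-2.00220 |R|=1.00220 →lo
  ...
  [-2.00000,-1.99985] ⇒ x*=-2.0000
Interval (-2.0000, 0).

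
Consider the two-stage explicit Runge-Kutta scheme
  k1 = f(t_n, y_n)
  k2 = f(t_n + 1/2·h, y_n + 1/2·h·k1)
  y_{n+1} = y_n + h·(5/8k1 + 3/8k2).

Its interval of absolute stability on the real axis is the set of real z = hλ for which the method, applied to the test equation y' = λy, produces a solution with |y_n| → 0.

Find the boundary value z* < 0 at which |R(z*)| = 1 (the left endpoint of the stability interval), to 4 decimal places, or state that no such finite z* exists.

left endpoint -5.3333.

Test eqn y'=λy, z=hλ:
  k1=λy_n ⇒ h·k1=z·y_n;  k2=λ(1+1/2z)y_n ⇒ h·k2=z(1+1/2z)y_n
  y_{n+1}/y_n = 1 + 5/8z + 3/8z(1+1/2z) = 1 + z + 3/16z²
  so R(z) = 1 + z + 3/16z².

Find x<0 with |R(x)|<1.
x=-0.3: |R|=0.7169
R=1: x+3/16x²=0 ⇒ x=−16/3=-5.3333; min R=1−1/(4·3/16)=-0.3333>−1
Confirm numerically:
  x=-5.159: |R|=0.83137 <1
  x=-3.024: |R|=0.30939 <1
  x=-2.314: |R|=0.31001 <1
  x=-5.920: |R|=1.65120 >1
  x=-5.816: |R|=1.52635 >1
  x=-5.766: |R|=1.46777 >1
Interval (-5.3333, 0).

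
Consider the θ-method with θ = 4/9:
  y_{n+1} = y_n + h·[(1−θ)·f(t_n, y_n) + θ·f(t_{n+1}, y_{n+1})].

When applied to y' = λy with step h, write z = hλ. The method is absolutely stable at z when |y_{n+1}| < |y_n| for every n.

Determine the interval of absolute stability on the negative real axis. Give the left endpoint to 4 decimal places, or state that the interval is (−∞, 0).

Test eqn y'=λy, z=hλ:
  y_{n+1} = y_n + z·[5/9·y_n + 4/9·y_{n+1}] ⇒ (1 − 4/9z)y_{n+1} = (1 + 5/9z)y_n
  ⇒ R(z) = (1 + 5/9z)/(1 − 4/9z).

Need |R(x)|<1, x<0.
x=-0.93: |R|=0.3420
R=−1: 1+5/9x = −1+4/9x ⇒ -1/9x=2 ⇒ x=2/(-1/9)=-18.0000
Confirm numerically:
  x=-16.670: |R|=0.98243 <1
  x=-15.316: |R|=0.96180 <1
  x=-14.119: |R|=0.94073 <1
  x=-8.785: |R|=0.79123 <1
  x=-18.456: |R|=1.00551 >1
  x=-18.424: |R|=1.00513 >1
  x=-18.206: |R|=1.00252 >1
Stable set (-18.0000, 0).

z∈(-18.0000,0).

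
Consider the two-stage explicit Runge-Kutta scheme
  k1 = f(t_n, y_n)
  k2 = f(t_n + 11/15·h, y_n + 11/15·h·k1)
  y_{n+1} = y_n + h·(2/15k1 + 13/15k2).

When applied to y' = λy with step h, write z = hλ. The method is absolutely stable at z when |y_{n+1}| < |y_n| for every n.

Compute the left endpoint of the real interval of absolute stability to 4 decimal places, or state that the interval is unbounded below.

On y'=λy, z=hλ:
  k1=λy_n ⇒ h·k1=z·y_n;  k2=λ(1+11/15z)y_n ⇒ h·k2=z(1+11/15z)y_n
  y_{n+1}/y_n = 1 + 2/15z + 13/15z(1+11/15z) = 1 + z + 143/225z²
  R(z) = 1 + z + 143/225z².

Need |R(x)|<1, x<0.
x=-0.4: |R|=0.7017
R=1: x+143/225x²=0 ⇒ x=−225/143=-1.5734; min R=1−1/(4·143/225)=0.6066>−1
Confirm numerically:
  x=-1.160: |R|=0.69520 <1
  x=-1.090: |R|=0.66510 <1
  x=-0.639: |R|=0.62051 <1
  x=-1.945: |R|=1.45932 >1
  x=-1.771: |R|=1.22238 >1
So |R|<1 on (-1.5734, 0).

z* = -1.5734.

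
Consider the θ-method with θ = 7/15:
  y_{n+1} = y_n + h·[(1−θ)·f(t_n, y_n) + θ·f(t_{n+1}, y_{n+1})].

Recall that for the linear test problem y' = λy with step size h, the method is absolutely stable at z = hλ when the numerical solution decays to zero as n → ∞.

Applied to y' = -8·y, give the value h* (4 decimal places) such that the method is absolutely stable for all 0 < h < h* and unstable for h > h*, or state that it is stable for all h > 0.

Set f=λy, z=hλ:
  y_{n+1} = y_n + z·[8/15·y_n + 7/15·y_{n+1}] ⇒ (1 − 7/15z)y_{n+1} = (1 + 8/15z)y_n
  ⇒ R(z) = (1 + 8/15z)/(1 − 7/15z).

Find x<0 with |R(x)|<1.
x=-1.5: |R|=0.1176
R=−1: 1+8/15x = −1+7/15x ⇒ -1/15x=2 ⇒ x=2/(-1/15)=-30.0000
Confirm numerically:
  x=-26.661: |R|=0.98344 <1
  x=-21.698: |R|=0.95025 <1
  x=-21.026: |R|=0.94467 <1
  x=-19.513: |R|=0.93082 <1
  x=-30.579: |R|=1.00253 >1
  x=-30.398: |R|=1.00175 >1
  x=-30.082: |R|=1.00036 >1
Interval (-30.0000, 0).

(-30.0000,0); λ=-8 ⇒ h* = (30)/8 = 3.7500.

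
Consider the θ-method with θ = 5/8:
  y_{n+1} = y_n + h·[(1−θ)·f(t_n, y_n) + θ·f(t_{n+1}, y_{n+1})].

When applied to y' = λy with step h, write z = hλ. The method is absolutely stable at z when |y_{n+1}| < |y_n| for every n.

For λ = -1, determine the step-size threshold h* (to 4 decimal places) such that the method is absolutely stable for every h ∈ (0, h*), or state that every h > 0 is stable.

With y'=λy (z=hλ):
  y_{n+1} = y_n + z·[3/8·y_n + 5/8·y_{n+1}] ⇒ (1 − 5/8z)y_{n+1} = (1 + 3/8z)y_n
  so R(z) = (1 + 3/8z)/(1 − 5/8z).

Need |R(x)|<1, x<0.
x=-1.24: |R|=0.3014
x=-2: |R|=0.1111
x=-10: |R|=0.3793
x=-100: |R|=0.5748
θ=5/8≥1/2 ⇒ |1+3/8x|<|1−5/8x| ∀x<0 ⇒ stable on all of ℝ⁻.

interval (−∞, 0). Any h>0 works for λ=-1.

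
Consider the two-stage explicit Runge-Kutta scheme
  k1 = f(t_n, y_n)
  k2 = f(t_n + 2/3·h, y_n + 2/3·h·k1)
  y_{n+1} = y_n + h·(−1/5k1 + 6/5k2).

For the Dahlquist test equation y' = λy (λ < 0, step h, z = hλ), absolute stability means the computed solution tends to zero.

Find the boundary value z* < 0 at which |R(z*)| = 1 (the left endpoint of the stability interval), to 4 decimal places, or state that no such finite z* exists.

z* = -1.2500.

On y'=λy, z=hλ:
  k1=λy_n ⇒ h·k1=z·y_n;  k2=λ(1+2/3z)y_n ⇒ h·k2=z(1+2/3z)y_n
  y_{n+1}/y_n = 1 − 1/5z + 6/5z(1+2/3z) = 1 + z + 4/5z²
  R(z) = 1 + z + 4/5z².

Find x<0 with |R(x)|<1.
x=-0.56: |R|=0.6909
R=1: x+4/5x²=0 ⇒ x=−5/4=-1.2500; min R=1−1/(4·4/5)=0.6875>−1
Confirm numerically:
  x=-0.982: |R|=0.78946 <1
  x=-0.691: |R|=0.69098 <1
  x=-0.573: |R|=0.68966 <1
  x=-1.496: |R|=1.29441 >1
  x=-1.416: |R|=1.18804 >1
Interval (-1.2500, 0).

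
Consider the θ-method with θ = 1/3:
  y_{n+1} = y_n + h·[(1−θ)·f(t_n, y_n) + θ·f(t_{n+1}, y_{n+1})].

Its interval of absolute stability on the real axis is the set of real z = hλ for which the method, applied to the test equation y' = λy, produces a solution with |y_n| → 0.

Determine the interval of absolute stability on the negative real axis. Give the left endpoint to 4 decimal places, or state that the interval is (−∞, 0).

(-6.0000, 0).

Set f=λy, z=hλ:
  y_{n+1} = y_n + z·[2/3·y_n + 1/3·y_{n+1}] ⇒ (1 − 1/3z)y_{n+1} = (1 + 2/3z)y_n
  Hence R(z) = (1 + 2/3z)/(1 − 1/3z).

Find x<0 with |R(x)|<1.
x=-1.46: |R|=0.0179
R=−1: 1+2/3x = −1+1/3x ⇒ -1/3x=2 ⇒ x=2/(-1/3)=-6.0000
Confirm numerically:
  x=-5.304: |R|=0.91618 <1
  x=-5.052: |R|=0.88227 <1
  x=-3.955: |R|=0.70597 <1
  x=-6.326: |R|=1.03496 >1
  x=-6.290: |R|=1.03122 >1
  x=-6.032: |R|=1.00354 >1
So |R|<1 on (-6.0000, 0).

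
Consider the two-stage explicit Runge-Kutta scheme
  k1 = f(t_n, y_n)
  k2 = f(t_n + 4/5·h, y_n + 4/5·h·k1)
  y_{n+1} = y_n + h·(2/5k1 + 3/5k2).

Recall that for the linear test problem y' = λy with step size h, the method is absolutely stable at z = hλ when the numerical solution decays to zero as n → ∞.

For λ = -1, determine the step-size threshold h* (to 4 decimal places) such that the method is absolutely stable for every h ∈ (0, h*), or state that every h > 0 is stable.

Test eqn y'=λy, z=hλ:
  k1=λy_n ⇒ h·k1=z·y_n;  k2=λ(1+4/5z)y_n ⇒ h·k2=z(1+4/5z)y_n
  y_{n+1}/y_n = 1 + 2/5z + 3/5z(1+4/5z) = 1 + z + 12/25z²
  R(z) = 1 + z + 12/25z².

Need |R(x)|<1, x<0.
x=-0.37: |R|=0.6957
R=1: x+12/25x²=0 ⇒ x=−25/12=-2.0833; min R=1−1/(4·12/25)=0.4792>−1
Confirm numerically:
  x=-1.948: |R|=0.87346 <1
  x=-1.032: |R|=0.47921 <1
  x=-0.964: |R|=0.48206 <1
  x=-2.507: |R|=1.50982 >1
  x=-2.380: |R|=1.33891 >1
So |R|<1 on (-2.0833, 0).

(-2.0833,0); λ=-1 ⇒ h* = (25/12)/1 = 2.0833.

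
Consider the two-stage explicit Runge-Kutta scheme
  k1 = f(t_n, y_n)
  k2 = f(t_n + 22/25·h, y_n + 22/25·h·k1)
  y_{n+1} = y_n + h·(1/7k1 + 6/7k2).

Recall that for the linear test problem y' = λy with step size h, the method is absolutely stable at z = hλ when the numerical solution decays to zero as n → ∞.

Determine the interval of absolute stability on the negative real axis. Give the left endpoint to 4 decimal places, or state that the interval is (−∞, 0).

With y'=λy (z=hλ):
  k1=λy_n ⇒ h·k1=z·y_n;  k2=λ(1+22/25z)y_n ⇒ h·k2=z(1+22/25z)y_n
  y_{n+1}/y_n = 1 + 1/7z + 6/7z(1+22/25z) = 1 + z + 132/175z²
  ⇒ R(z) = 1 + z + 132/175z².

Boundary: |R(x)|=1, x<0.
x=-1.69: |R|=1.4643
R=1: x+132/175x²=0 ⇒ x=−175/132=-1.3258; min R=1−1/(4·132/175)=0.6686>−1
Confirm numerically:
  x=-1.097: |R|=0.81071 <1
  x=-0.772: |R|=0.67754 <1
  x=-0.610: |R|=0.67067 <1
  x=-1.867: |R|=1.76221 >1
  x=-1.802: |R|=1.64732 >1
Interval (-1.3258, 0).

z∈(-1.3258,0).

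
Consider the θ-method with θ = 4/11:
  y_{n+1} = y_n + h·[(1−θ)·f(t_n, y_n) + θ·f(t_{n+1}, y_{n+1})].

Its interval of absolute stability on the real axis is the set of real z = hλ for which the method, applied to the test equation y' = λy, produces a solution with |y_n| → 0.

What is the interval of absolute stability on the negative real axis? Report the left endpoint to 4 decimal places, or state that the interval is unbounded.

Set f=λy, z=hλ:
  y_{n+1} = y_n + z·[7/11·y_n + 4/11·y_{n+1}] ⇒ (1 − 4/11z)y_{n+1} = (1 + 7/11z)y_n
  Hence R(z) = (1 + 7/11z)/(1 − 4/11z).

Need |R(x)|<1, x<0.
x=-1.73: |R|=0.0619
R=−1: 1+7/11x = −1+4/11x ⇒ -3/11x=2 ⇒ x=2/(-3/11)=-7.3333
Confirm numerically:
  x=-6.726: |R|=0.95193 <1
  x=-6.080: |R|=0.89354 <1
  x=-5.242: |R|=0.80374 <1
  x=-4.690: |R|=0.73353 <1
  x=-7.831: |R|=1.03528 >1
  x=-7.687: |R|=1.02541 >1
  x=-7.555: |R|=1.01613 >1
Stable set (-7.3333, 0).

z∈(-7.3333,0).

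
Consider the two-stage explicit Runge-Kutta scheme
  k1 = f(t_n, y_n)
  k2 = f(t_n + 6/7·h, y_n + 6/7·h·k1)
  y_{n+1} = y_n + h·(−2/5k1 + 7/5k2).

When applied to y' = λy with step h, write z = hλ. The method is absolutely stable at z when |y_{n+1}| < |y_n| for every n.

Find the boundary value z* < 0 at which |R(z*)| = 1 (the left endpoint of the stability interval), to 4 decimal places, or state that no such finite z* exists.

z* = -0.8333.

On y'=λy, z=hλ:
  k1=λy_n ⇒ h·k1=z·y_n;  k2=λ(1+6/7z)y_n ⇒ h·k2=z(1+6/7z)y_n
  y_{n+1}/y_n = 1 − 2/5z + 7/5z(1+6/7z) = 1 + z + 6/5z²
  so R(z) = 1 + z + 6/5z².

Find x<0 with |R(x)|<1.
x=-1.67: |R|=2.6767
R=1: x+6/5x²=0 ⇒ x=−5/6=-0.8333; min R=1−1/(4·6/5)=0.7917>−1
Confirm numerically:
  x=-0.773: |R|=0.94403 <1
  x=-0.645: |R|=0.85423 <1
  x=-0.428: |R|=0.79182 <1
  x=-0.362: |R|=0.79525 <1
  x=-0.956: |R|=1.14072 >1
  x=-0.874: |R|=1.04265 >1
Interval (-0.8333, 0).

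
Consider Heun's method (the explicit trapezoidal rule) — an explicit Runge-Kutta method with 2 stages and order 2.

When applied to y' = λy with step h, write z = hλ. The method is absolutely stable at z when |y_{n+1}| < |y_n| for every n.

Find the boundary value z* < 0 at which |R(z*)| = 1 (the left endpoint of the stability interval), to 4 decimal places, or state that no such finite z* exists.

With y'=λy (z=hλ):
  order 2, 2-stage ⇒ R(z)=1+z+z^2/2
  (e.g. R(-0.88)=0.50720, |R|=0.50720)

Need |R(x)|<1, x<0.
x=-0.88: |R|=0.5072
|R(-2.38)|=1.4522 |R(-1.9)|=0.9050 |R(-1.04)|=0.5008
Bisect:
  x_lo=-2.4260 |R|=1.5168  x_hi=-0.3863 |R|=0.6883
  mid=-1.40616 |R|=0.58248 →hi
  mid=-1.91609 |R|=0.91961 →hi
  mid=-2.17105 |R|=1.18568 →lo
  mid=-2.04357 |R|=1.04452 →lo
  mid=-1.97983 |R|=0.98003 →hi
  mid=-2.01170 |R|=1.01176 →lo
  mid=-1.99576 |R|=0.99577 →hi
  mid=-2.00373 |R|=1.00374 →lo
  mid=-1.99975 |R|=0.99975 →hi
  ...
  [-2.00012,-1.99999] ⇒ x*=-2.0000
Interval (-2.0000, 0).

left endpoint -2.0000.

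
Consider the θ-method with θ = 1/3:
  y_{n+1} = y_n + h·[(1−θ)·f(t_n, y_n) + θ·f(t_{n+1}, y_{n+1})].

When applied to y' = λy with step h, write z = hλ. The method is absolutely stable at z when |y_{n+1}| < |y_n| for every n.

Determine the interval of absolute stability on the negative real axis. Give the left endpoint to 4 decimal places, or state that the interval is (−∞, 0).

Test eqn y'=λy, z=hλ:
  y_{n+1} = y_n + z·[2/3·y_n + 1/3·y_{n+1}] ⇒ (1 − 1/3z)y_{n+1} = (1 + 2/3z)y_n
  ⇒ R(z) = (1 + 2/3z)/(1 − 1/3z).

Boundary: |R(x)|=1, x<0.
x=-0.78: |R|=0.3810
R=−1: 1+2/3x = −1+1/3x ⇒ -1/3x=2 ⇒ x=2/(-1/3)=-6.0000
Confirm numerically:
  x=-5.725: |R|=0.96848 <1
  x=-3.406: |R|=0.59507 <1
  x=-2.840: |R|=0.45890 <1
  x=-6.575: |R|=1.06005 >1
  x=-6.359: |R|=1.03836 >1
So |R|<1 on (-6.0000, 0).

z∈(-6.0000,0).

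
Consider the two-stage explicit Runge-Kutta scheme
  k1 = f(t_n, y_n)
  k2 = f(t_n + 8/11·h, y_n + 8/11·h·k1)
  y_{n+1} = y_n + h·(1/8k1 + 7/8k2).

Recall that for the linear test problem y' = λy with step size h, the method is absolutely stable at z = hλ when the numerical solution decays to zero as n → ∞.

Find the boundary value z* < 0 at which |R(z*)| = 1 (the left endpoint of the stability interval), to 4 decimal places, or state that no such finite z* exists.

z* = -1.5714.

With y'=λy (z=hλ):
  k1=λy_n ⇒ h·k1=z·y_n;  k2=λ(1+8/11z)y_n ⇒ h·k2=z(1+8/11z)y_n
  y_{n+1}/y_n = 1 + 1/8z + 7/8z(1+8/11z) = 1 + z + 7/11z²
  R(z) = 1 + z + 7/11z².

Need |R(x)|<1, x<0.
x=-1.61: |R|=1.0395
R=1: x+7/11x²=0 ⇒ x=−11/7=-1.5714; min R=1−1/(4·7/11)=0.6071>−1
Confirm numerically:
  x=-1.477: |R|=0.91125 <1
  x=-0.965: |R|=0.62760 <1
  x=-0.762: |R|=0.60750 <1
  x=-2.110: |R|=1.72315 >1
  x=-1.837: |R|=1.31045 >1
  x=-1.593: |R|=1.02187 >1
Stable set (-1.5714, 0).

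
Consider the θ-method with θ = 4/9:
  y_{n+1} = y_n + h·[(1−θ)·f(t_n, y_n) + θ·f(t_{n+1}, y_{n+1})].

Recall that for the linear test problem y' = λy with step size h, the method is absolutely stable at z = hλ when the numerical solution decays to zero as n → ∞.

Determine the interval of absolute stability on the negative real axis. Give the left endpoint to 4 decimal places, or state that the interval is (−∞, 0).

(-18.0000, 0).

On y'=λy, z=hλ:
  y_{n+1} = y_n + z·[5/9·y_n + 4/9·y_{n+1}] ⇒ (1 − 4/9z)y_{n+1} = (1 + 5/9z)y_n
  so R(z) = (1 + 5/9z)/(1 − 4/9z).

Solve |R(x)|<1 on ℝ⁻.
x=-0.73: |R|=0.4488
R=−1: 1+5/9x = −1+4/9x ⇒ -1/9x=2 ⇒ x=2/(-1/9)=-18.0000
Confirm numerically:
  x=-13.893: |R|=0.93640 <1
  x=-13.031: |R|=0.91871 <1
  x=-7.979: |R|=0.75508 <1
  x=-18.132: |R|=1.00162 >1
  x=-18.112: |R|=1.00138 >1
Interval (-18.0000, 0).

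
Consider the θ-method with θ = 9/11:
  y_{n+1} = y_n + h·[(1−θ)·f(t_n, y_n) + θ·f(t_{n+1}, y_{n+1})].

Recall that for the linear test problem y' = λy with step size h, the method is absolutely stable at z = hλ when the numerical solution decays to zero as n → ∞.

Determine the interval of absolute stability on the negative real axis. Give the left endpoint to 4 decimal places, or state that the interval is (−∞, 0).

Test eqn y'=λy, z=hλ:
  y_{n+1} = y_n + z·[2/11·y_n + 9/11·y_{n+1}] ⇒ (1 − 9/11z)y_{n+1} = (1 + 2/11z)y_n
  ⇒ R(z) = (1 + 2/11z)/(1 − 9/11z).

Boundary: |R(x)|=1, x<0.
x=-1.15: |R|=0.4075
x=-2: |R|=0.2414
x=-10: |R|=0.0891
x=-100: |R|=0.2075
θ=9/11≥1/2 ⇒ |1+2/11x|<|1−9/11x| ∀x<0 ⇒ stable on all of ℝ⁻.

unbounded; (−∞, 0).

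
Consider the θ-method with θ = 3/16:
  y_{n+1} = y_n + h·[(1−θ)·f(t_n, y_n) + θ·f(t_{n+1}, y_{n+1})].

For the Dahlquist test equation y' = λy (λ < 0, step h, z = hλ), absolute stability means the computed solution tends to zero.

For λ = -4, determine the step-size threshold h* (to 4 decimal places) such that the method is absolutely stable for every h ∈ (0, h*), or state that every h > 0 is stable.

Set f=λy, z=hλ:
  y_{n+1} = y_n + z·[13/16·y_n + 3/16·y_{n+1}] ⇒ (1 − 3/16z)y_{n+1} = (1 + 13/16z)y_n
  Hence R(z) = (1 + 13/16z)/(1 − 3/16z).

Need |R(x)|<1, x<0.
x=-1.5: |R|=0.1707
R=−1: 1+13/16x = −1+3/16x ⇒ -5/8x=2 ⇒ x=2/(-5/8)=-3.2000
Confirm numerically:
  x=-2.355: |R|=0.63364 <1
  x=-2.066: |R|=0.48914 <1
  x=-2.045: |R|=0.47820 <1
  x=-1.437: |R|=0.13200 <1
  x=-3.727: |R|=1.19389 >1
  x=-3.266: |R|=1.02558 >1
Interval (-3.2000, 0).

(-3.2000,0); λ=-4 ⇒ h* = (16/5)/4 = 0.8000.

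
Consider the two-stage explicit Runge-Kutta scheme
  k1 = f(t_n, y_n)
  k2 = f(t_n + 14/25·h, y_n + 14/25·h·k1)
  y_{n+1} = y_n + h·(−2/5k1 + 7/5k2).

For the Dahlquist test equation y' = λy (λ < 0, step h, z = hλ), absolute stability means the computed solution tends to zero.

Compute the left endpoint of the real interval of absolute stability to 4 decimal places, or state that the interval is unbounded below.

Test eqn y'=λy, z=hλ:
  k1=λy_n ⇒ h·k1=z·y_n;  k2=λ(1+14/25z)y_n ⇒ h·k2=z(1+14/25z)y_n
  y_{n+1}/y_n = 1 − 2/5z + 7/5z(1+14/25z) = 1 + z + 98/125z²
  ⇒ R(z) = 1 + z + 98/125z².

Need |R(x)|<1, x<0.
x=-0.95: |R|=0.7576
R=1: x+98/125x²=0 ⇒ x=−125/98=-1.2755; min R=1−1/(4·98/125)=0.6811>−1
Confirm numerically:
  x=-0.996: |R|=0.78174 <1
  x=-0.857: |R|=0.71881 <1
  x=-0.820: |R|=0.70716 <1
  x=-0.620: |R|=0.68137 <1
  x=-1.843: |R|=1.81997 >1
  x=-1.471: |R|=1.22545 >1
  x=-1.360: |R|=1.09009 >1
Interval (-1.2755, 0).

left endpoint -1.2755.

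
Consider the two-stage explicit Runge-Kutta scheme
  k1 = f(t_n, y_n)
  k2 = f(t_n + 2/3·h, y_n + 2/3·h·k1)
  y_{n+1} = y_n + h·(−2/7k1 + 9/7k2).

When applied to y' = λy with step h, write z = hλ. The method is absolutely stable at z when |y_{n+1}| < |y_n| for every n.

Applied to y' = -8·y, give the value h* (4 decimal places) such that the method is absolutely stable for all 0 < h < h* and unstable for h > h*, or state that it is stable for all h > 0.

(-1.1667,0); λ=-8 ⇒ h* = (7/6)/8 = 0.1458.

Test eqn y'=λy, z=hλ:
  k1=λy_n ⇒ h·k1=z·y_n;  k2=λ(1+2/3z)y_n ⇒ h·k2=z(1+2/3z)y_n
  y_{n+1}/y_n = 1 − 2/7z + 9/7z(1+2/3z) = 1 + z + 6/7z²
  ⇒ R(z) = 1 + z + 6/7z².

Need |R(x)|<1, x<0.
x=-0.61: |R|=0.7089
R=1: x+6/7x²=0 ⇒ x=−7/6=-1.1667; min R=1−1/(4·6/7)=0.7083>−1
Confirm numerically:
  x=-1.038: |R|=0.88552 <1
  x=-0.866: |R|=0.77682 <1
  x=-0.521: |R|=0.71166 <1
  x=-0.499: |R|=0.71443 <1
  x=-1.560: |R|=1.52594 >1
  x=-1.203: |R|=1.03746 >1
Interval (-1.1667, 0).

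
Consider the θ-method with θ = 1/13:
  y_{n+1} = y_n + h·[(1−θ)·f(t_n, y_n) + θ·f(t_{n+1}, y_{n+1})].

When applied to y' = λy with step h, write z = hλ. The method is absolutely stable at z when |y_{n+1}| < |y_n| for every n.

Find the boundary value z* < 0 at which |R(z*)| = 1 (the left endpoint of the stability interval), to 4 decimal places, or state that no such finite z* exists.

left endpoint -2.3636.

On y'=λy, z=hλ:
  y_{n+1} = y_n + z·[12/13·y_n + 1/13·y_{n+1}] ⇒ (1 − 1/13z)y_{n+1} = (1 + 12/13z)y_n
  Hence R(z) = (1 + 12/13z)/(1 − 1/13z).

Need |R(x)|<1, x<0.
x=-0.67: |R|=0.3628
R=−1: 1+12/13x = −1+1/13x ⇒ -11/13x=2 ⇒ x=2/(-11/13)=-2.3636
Confirm numerically:
  x=-2.232: |R|=0.90494 <1
  x=-1.924: |R|=0.67596 <1
  x=-1.127: |R|=0.03709 <1
  x=-1.009: |R|=0.06367 <1
  x=-2.762: |R|=1.27801 >1
  x=-2.590: |R|=1.15972 >1
Interval (-2.3636, 0).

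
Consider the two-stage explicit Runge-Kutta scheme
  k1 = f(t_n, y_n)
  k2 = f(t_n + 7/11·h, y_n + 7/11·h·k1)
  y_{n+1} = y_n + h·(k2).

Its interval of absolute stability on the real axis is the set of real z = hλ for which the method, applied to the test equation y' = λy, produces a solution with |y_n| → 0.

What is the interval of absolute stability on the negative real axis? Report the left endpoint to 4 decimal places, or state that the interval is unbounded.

With y'=λy (z=hλ):
  k1=λy_n ⇒ h·k1=z·y_n;  k2=λ(1+7/11z)y_n ⇒ h·k2=z(1+7/11z)y_n
  y_{n+1}/y_n = 1 + z(1+7/11z) = 1 + z + 7/11z²
  R(z) = 1 + z + 7/11z².

Find x<0 with |R(x)|<1.
x=-1.65: |R|=1.0825
R=1: x+7/11x²=0 ⇒ x=−11/7=-1.5714; min R=1−1/(4·7/11)=0.6071>−1
Confirm numerically:
  x=-1.549: |R|=0.97789 <1
  x=-1.424: |R|=0.86640 <1
  x=-0.969: |R|=0.62852 <1
  x=-0.738: |R|=0.60859 <1
  x=-2.151: |R|=1.79333 >1
  x=-1.916: |R|=1.42013 >1
  x=-1.860: |R|=1.34156 >1
So |R|<1 on (-1.5714, 0).

(-1.5714, 0).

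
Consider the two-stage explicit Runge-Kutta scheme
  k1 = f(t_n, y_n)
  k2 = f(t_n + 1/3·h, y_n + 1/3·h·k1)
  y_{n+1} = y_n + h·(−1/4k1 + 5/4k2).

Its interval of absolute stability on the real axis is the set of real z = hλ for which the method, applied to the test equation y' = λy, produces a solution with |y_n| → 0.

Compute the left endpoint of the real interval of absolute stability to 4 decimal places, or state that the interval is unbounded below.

z* = -2.4000.

On y'=λy, z=hλ:
  k1=λy_n ⇒ h·k1=z·y_n;  k2=λ(1+1/3z)y_n ⇒ h·k2=z(1+1/3z)y_n
  y_{n+1}/y_n = 1 − 1/4z + 5/4z(1+1/3z) = 1 + z + 5/12z²
  Hence R(z) = 1 + z + 5/12z².

Solve |R(x)|<1 on ℝ⁻.
x=-1.64: |R|=0.4807
R=1: x+5/12x²=0 ⇒ x=−12/5=-2.4000; min R=1−1/(4·5/12)=0.4000>−1
Confirm numerically:
  x=-2.367: |R|=0.96745 <1
  x=-2.118: |R|=0.75113 <1
  x=-1.267: |R|=0.40187 <1
  x=-1.070: |R|=0.40704 <1
  x=-2.962: |R|=1.69360 >1
  x=-2.830: |R|=1.50704 >1
  x=-2.485: |R|=1.08801 >1
So |R|<1 on (-2.4000, 0).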